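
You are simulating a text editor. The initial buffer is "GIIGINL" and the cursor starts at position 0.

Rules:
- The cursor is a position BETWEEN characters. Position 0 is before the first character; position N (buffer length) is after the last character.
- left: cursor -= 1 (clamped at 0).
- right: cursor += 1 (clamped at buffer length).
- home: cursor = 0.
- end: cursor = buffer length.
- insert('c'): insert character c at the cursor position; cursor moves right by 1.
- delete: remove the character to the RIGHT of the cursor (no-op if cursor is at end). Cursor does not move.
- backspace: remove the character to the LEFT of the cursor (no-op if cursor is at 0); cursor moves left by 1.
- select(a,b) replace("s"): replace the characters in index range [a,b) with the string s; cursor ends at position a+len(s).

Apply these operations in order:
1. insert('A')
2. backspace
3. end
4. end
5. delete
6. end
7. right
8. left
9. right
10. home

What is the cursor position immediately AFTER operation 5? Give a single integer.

After op 1 (insert('A')): buf='AGIIGINL' cursor=1
After op 2 (backspace): buf='GIIGINL' cursor=0
After op 3 (end): buf='GIIGINL' cursor=7
After op 4 (end): buf='GIIGINL' cursor=7
After op 5 (delete): buf='GIIGINL' cursor=7

Answer: 7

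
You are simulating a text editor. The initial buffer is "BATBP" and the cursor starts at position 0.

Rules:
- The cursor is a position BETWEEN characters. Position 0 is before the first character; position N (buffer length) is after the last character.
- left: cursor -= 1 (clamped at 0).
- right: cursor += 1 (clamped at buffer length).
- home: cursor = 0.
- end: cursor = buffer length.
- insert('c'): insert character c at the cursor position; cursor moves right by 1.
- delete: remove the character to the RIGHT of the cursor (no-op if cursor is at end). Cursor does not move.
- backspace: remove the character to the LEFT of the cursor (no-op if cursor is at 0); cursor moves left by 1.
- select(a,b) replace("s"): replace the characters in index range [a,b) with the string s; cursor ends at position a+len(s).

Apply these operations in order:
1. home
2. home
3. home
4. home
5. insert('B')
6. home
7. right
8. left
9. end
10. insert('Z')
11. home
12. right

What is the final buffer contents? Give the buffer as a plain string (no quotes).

Answer: BBATBPZ

Derivation:
After op 1 (home): buf='BATBP' cursor=0
After op 2 (home): buf='BATBP' cursor=0
After op 3 (home): buf='BATBP' cursor=0
After op 4 (home): buf='BATBP' cursor=0
After op 5 (insert('B')): buf='BBATBP' cursor=1
After op 6 (home): buf='BBATBP' cursor=0
After op 7 (right): buf='BBATBP' cursor=1
After op 8 (left): buf='BBATBP' cursor=0
After op 9 (end): buf='BBATBP' cursor=6
After op 10 (insert('Z')): buf='BBATBPZ' cursor=7
After op 11 (home): buf='BBATBPZ' cursor=0
After op 12 (right): buf='BBATBPZ' cursor=1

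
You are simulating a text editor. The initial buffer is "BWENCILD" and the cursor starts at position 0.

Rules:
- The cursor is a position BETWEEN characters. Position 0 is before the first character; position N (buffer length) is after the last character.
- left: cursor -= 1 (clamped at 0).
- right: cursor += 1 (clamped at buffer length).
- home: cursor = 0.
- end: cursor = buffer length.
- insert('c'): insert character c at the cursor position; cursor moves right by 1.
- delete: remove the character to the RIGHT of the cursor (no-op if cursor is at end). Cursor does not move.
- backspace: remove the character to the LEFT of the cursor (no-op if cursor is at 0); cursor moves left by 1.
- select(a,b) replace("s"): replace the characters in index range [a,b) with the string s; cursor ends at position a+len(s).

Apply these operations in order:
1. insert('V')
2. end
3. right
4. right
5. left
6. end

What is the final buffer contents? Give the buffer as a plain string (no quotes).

Answer: VBWENCILD

Derivation:
After op 1 (insert('V')): buf='VBWENCILD' cursor=1
After op 2 (end): buf='VBWENCILD' cursor=9
After op 3 (right): buf='VBWENCILD' cursor=9
After op 4 (right): buf='VBWENCILD' cursor=9
After op 5 (left): buf='VBWENCILD' cursor=8
After op 6 (end): buf='VBWENCILD' cursor=9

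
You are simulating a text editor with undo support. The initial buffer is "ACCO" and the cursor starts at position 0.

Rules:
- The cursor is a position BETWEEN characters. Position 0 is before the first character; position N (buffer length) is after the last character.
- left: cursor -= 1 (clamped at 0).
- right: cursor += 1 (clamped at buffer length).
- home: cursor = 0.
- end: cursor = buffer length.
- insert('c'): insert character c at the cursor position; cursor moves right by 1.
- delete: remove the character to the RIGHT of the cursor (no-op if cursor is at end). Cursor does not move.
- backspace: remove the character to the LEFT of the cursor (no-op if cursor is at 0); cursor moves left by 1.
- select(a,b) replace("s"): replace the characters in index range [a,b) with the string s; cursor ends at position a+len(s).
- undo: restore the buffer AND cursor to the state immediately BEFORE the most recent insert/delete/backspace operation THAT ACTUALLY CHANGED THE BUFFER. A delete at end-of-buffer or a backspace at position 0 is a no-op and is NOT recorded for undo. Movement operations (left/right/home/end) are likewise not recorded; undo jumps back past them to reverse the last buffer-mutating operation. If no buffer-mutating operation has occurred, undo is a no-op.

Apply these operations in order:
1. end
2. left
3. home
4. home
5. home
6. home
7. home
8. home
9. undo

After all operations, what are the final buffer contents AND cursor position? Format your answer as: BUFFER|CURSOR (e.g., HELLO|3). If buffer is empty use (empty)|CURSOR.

Answer: ACCO|0

Derivation:
After op 1 (end): buf='ACCO' cursor=4
After op 2 (left): buf='ACCO' cursor=3
After op 3 (home): buf='ACCO' cursor=0
After op 4 (home): buf='ACCO' cursor=0
After op 5 (home): buf='ACCO' cursor=0
After op 6 (home): buf='ACCO' cursor=0
After op 7 (home): buf='ACCO' cursor=0
After op 8 (home): buf='ACCO' cursor=0
After op 9 (undo): buf='ACCO' cursor=0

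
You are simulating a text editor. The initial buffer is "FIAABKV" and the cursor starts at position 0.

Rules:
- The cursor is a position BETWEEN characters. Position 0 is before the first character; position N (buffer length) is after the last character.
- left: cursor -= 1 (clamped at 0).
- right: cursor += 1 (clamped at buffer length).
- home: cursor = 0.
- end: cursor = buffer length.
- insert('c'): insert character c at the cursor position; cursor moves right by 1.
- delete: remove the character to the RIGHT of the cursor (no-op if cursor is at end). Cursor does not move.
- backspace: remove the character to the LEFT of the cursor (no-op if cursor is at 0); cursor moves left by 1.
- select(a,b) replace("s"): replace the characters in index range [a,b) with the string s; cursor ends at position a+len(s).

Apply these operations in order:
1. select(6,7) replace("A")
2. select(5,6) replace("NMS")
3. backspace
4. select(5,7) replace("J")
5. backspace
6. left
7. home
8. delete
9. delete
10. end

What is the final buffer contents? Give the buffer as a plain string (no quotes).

Answer: AABA

Derivation:
After op 1 (select(6,7) replace("A")): buf='FIAABKA' cursor=7
After op 2 (select(5,6) replace("NMS")): buf='FIAABNMSA' cursor=8
After op 3 (backspace): buf='FIAABNMA' cursor=7
After op 4 (select(5,7) replace("J")): buf='FIAABJA' cursor=6
After op 5 (backspace): buf='FIAABA' cursor=5
After op 6 (left): buf='FIAABA' cursor=4
After op 7 (home): buf='FIAABA' cursor=0
After op 8 (delete): buf='IAABA' cursor=0
After op 9 (delete): buf='AABA' cursor=0
After op 10 (end): buf='AABA' cursor=4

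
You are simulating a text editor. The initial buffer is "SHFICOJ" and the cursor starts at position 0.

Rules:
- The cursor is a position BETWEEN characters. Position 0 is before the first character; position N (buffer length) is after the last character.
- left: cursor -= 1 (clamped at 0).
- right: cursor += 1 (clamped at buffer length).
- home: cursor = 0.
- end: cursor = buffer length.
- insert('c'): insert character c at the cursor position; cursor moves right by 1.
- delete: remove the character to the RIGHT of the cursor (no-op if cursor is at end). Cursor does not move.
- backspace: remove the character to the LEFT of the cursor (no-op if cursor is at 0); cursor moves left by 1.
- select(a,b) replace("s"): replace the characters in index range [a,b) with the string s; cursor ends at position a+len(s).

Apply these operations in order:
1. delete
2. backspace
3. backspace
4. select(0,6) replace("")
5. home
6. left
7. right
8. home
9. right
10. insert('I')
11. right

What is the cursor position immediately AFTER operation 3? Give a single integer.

After op 1 (delete): buf='HFICOJ' cursor=0
After op 2 (backspace): buf='HFICOJ' cursor=0
After op 3 (backspace): buf='HFICOJ' cursor=0

Answer: 0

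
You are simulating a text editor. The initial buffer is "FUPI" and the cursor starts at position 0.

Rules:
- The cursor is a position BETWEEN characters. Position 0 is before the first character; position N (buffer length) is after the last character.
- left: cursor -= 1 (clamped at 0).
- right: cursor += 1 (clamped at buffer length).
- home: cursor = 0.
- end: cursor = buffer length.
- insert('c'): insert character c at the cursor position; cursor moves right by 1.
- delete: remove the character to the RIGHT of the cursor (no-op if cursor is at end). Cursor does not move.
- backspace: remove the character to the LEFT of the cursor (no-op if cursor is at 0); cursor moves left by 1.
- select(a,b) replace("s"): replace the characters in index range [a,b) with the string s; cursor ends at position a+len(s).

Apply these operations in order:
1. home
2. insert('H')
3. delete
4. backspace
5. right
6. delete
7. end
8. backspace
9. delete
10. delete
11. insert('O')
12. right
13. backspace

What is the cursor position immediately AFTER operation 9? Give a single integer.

Answer: 1

Derivation:
After op 1 (home): buf='FUPI' cursor=0
After op 2 (insert('H')): buf='HFUPI' cursor=1
After op 3 (delete): buf='HUPI' cursor=1
After op 4 (backspace): buf='UPI' cursor=0
After op 5 (right): buf='UPI' cursor=1
After op 6 (delete): buf='UI' cursor=1
After op 7 (end): buf='UI' cursor=2
After op 8 (backspace): buf='U' cursor=1
After op 9 (delete): buf='U' cursor=1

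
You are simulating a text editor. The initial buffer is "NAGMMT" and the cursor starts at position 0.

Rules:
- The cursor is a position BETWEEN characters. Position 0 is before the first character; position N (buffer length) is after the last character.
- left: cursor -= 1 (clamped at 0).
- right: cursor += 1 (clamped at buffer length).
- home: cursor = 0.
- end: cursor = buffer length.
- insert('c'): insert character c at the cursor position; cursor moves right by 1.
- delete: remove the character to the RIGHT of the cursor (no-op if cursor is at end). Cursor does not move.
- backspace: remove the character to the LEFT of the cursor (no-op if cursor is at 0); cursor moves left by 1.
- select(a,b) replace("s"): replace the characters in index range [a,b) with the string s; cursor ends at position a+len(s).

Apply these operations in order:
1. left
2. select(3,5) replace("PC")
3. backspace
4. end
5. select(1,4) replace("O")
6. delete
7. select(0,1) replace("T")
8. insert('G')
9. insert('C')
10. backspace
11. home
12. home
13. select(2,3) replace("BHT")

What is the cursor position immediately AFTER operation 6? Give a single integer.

After op 1 (left): buf='NAGMMT' cursor=0
After op 2 (select(3,5) replace("PC")): buf='NAGPCT' cursor=5
After op 3 (backspace): buf='NAGPT' cursor=4
After op 4 (end): buf='NAGPT' cursor=5
After op 5 (select(1,4) replace("O")): buf='NOT' cursor=2
After op 6 (delete): buf='NO' cursor=2

Answer: 2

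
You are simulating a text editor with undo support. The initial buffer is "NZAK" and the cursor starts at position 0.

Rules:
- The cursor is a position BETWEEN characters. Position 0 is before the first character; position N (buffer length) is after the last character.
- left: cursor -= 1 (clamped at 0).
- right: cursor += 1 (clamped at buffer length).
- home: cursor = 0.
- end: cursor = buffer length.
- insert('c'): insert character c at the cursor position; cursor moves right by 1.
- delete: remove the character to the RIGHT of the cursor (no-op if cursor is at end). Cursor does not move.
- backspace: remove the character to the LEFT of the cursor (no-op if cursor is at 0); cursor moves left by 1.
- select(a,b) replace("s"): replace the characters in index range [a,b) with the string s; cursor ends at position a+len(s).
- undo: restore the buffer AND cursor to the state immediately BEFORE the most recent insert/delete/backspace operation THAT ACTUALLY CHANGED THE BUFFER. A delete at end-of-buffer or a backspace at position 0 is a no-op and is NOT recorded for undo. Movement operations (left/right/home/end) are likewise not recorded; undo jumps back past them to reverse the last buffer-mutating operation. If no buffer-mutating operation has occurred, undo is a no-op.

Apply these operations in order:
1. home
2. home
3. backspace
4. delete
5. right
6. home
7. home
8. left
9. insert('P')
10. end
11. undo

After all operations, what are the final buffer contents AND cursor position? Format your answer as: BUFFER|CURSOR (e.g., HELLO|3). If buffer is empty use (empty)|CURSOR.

After op 1 (home): buf='NZAK' cursor=0
After op 2 (home): buf='NZAK' cursor=0
After op 3 (backspace): buf='NZAK' cursor=0
After op 4 (delete): buf='ZAK' cursor=0
After op 5 (right): buf='ZAK' cursor=1
After op 6 (home): buf='ZAK' cursor=0
After op 7 (home): buf='ZAK' cursor=0
After op 8 (left): buf='ZAK' cursor=0
After op 9 (insert('P')): buf='PZAK' cursor=1
After op 10 (end): buf='PZAK' cursor=4
After op 11 (undo): buf='ZAK' cursor=0

Answer: ZAK|0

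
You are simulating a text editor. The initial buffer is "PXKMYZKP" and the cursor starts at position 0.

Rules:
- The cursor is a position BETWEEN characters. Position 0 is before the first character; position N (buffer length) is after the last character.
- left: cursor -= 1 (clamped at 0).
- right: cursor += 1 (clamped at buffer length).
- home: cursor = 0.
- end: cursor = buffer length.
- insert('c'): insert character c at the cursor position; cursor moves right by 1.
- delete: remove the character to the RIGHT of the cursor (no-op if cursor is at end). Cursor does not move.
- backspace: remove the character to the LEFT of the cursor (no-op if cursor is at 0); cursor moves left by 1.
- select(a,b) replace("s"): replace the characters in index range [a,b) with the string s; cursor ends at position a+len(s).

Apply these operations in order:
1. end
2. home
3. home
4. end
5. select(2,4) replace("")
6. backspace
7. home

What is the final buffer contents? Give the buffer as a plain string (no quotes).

After op 1 (end): buf='PXKMYZKP' cursor=8
After op 2 (home): buf='PXKMYZKP' cursor=0
After op 3 (home): buf='PXKMYZKP' cursor=0
After op 4 (end): buf='PXKMYZKP' cursor=8
After op 5 (select(2,4) replace("")): buf='PXYZKP' cursor=2
After op 6 (backspace): buf='PYZKP' cursor=1
After op 7 (home): buf='PYZKP' cursor=0

Answer: PYZKP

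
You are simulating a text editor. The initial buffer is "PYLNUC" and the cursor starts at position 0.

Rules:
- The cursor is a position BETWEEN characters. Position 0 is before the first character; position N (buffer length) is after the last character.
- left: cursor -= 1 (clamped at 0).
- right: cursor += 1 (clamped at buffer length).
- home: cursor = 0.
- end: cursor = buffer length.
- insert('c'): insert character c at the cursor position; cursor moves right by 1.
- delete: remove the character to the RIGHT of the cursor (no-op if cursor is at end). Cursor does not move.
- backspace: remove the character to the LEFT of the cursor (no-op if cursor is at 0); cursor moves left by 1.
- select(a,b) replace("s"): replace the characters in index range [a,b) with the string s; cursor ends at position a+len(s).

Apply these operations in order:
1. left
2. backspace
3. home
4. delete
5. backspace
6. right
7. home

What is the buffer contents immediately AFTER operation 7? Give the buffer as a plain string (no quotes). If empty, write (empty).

Answer: YLNUC

Derivation:
After op 1 (left): buf='PYLNUC' cursor=0
After op 2 (backspace): buf='PYLNUC' cursor=0
After op 3 (home): buf='PYLNUC' cursor=0
After op 4 (delete): buf='YLNUC' cursor=0
After op 5 (backspace): buf='YLNUC' cursor=0
After op 6 (right): buf='YLNUC' cursor=1
After op 7 (home): buf='YLNUC' cursor=0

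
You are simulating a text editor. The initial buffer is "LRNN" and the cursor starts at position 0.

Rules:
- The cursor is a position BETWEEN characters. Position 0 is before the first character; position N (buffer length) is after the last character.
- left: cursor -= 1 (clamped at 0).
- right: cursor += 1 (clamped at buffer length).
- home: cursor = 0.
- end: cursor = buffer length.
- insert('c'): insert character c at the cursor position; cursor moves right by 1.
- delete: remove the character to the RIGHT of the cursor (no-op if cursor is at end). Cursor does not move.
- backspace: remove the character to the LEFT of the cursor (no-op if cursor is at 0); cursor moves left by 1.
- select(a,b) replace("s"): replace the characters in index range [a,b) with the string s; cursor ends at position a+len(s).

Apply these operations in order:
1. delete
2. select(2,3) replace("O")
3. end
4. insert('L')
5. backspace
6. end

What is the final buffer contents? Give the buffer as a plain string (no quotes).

Answer: RNO

Derivation:
After op 1 (delete): buf='RNN' cursor=0
After op 2 (select(2,3) replace("O")): buf='RNO' cursor=3
After op 3 (end): buf='RNO' cursor=3
After op 4 (insert('L')): buf='RNOL' cursor=4
After op 5 (backspace): buf='RNO' cursor=3
After op 6 (end): buf='RNO' cursor=3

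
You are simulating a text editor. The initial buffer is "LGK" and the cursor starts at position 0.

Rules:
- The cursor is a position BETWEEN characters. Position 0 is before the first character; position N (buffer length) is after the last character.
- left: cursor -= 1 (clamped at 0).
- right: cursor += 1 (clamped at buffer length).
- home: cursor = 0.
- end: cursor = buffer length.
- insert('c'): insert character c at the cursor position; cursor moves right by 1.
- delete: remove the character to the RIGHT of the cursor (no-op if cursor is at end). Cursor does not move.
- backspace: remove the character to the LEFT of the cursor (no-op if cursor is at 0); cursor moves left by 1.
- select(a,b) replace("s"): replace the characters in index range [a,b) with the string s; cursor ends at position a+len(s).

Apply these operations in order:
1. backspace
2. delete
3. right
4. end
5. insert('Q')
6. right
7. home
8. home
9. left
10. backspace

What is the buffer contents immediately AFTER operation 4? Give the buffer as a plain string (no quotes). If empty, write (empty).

After op 1 (backspace): buf='LGK' cursor=0
After op 2 (delete): buf='GK' cursor=0
After op 3 (right): buf='GK' cursor=1
After op 4 (end): buf='GK' cursor=2

Answer: GK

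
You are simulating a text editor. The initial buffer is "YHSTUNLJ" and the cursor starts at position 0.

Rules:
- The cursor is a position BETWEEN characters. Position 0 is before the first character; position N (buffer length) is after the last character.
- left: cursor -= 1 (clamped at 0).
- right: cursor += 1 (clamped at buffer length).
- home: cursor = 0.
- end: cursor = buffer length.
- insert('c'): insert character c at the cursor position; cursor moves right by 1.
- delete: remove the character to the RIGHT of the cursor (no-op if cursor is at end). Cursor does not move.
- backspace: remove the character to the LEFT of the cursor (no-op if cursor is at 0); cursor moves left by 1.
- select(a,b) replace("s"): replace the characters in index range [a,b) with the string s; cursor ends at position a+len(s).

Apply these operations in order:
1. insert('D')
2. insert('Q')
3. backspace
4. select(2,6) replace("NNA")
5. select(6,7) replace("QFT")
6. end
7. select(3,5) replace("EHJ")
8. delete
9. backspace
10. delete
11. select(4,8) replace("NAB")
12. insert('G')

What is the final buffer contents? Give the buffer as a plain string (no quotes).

After op 1 (insert('D')): buf='DYHSTUNLJ' cursor=1
After op 2 (insert('Q')): buf='DQYHSTUNLJ' cursor=2
After op 3 (backspace): buf='DYHSTUNLJ' cursor=1
After op 4 (select(2,6) replace("NNA")): buf='DYNNANLJ' cursor=5
After op 5 (select(6,7) replace("QFT")): buf='DYNNANQFTJ' cursor=9
After op 6 (end): buf='DYNNANQFTJ' cursor=10
After op 7 (select(3,5) replace("EHJ")): buf='DYNEHJNQFTJ' cursor=6
After op 8 (delete): buf='DYNEHJQFTJ' cursor=6
After op 9 (backspace): buf='DYNEHQFTJ' cursor=5
After op 10 (delete): buf='DYNEHFTJ' cursor=5
After op 11 (select(4,8) replace("NAB")): buf='DYNENAB' cursor=7
After op 12 (insert('G')): buf='DYNENABG' cursor=8

Answer: DYNENABG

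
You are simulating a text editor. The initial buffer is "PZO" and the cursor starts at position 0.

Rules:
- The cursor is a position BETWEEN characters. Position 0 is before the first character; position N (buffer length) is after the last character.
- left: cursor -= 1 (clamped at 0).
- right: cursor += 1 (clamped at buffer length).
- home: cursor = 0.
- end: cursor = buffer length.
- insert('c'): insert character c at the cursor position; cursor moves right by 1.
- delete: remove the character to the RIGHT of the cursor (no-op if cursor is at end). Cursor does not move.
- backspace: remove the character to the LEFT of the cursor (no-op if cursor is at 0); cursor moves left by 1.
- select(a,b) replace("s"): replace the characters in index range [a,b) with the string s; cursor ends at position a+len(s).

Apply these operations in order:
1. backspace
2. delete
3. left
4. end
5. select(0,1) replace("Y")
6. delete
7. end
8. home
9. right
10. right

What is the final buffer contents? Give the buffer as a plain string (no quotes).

After op 1 (backspace): buf='PZO' cursor=0
After op 2 (delete): buf='ZO' cursor=0
After op 3 (left): buf='ZO' cursor=0
After op 4 (end): buf='ZO' cursor=2
After op 5 (select(0,1) replace("Y")): buf='YO' cursor=1
After op 6 (delete): buf='Y' cursor=1
After op 7 (end): buf='Y' cursor=1
After op 8 (home): buf='Y' cursor=0
After op 9 (right): buf='Y' cursor=1
After op 10 (right): buf='Y' cursor=1

Answer: Y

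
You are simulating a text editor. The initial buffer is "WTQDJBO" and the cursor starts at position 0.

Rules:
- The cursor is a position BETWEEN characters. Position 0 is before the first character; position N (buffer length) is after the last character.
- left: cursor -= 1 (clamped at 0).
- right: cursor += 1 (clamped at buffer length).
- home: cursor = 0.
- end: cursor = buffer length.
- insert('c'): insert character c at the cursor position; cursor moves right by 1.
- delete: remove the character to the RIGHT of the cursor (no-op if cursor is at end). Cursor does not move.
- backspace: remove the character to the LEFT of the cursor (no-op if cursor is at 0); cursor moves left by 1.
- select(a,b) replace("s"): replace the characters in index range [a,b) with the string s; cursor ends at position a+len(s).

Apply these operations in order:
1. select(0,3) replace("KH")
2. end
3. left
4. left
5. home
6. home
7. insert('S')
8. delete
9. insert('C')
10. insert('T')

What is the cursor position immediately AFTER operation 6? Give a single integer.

Answer: 0

Derivation:
After op 1 (select(0,3) replace("KH")): buf='KHDJBO' cursor=2
After op 2 (end): buf='KHDJBO' cursor=6
After op 3 (left): buf='KHDJBO' cursor=5
After op 4 (left): buf='KHDJBO' cursor=4
After op 5 (home): buf='KHDJBO' cursor=0
After op 6 (home): buf='KHDJBO' cursor=0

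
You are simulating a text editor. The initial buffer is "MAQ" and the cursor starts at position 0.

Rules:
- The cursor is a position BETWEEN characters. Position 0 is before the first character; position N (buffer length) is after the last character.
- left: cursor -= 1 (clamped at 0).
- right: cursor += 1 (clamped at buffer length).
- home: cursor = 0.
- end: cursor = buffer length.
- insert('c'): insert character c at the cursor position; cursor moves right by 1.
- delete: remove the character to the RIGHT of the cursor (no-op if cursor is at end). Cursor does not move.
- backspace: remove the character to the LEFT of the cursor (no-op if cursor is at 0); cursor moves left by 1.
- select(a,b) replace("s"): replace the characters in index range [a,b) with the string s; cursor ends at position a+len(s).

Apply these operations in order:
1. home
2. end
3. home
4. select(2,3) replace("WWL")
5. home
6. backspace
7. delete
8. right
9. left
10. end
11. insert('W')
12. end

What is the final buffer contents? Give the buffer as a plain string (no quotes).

Answer: AWWLW

Derivation:
After op 1 (home): buf='MAQ' cursor=0
After op 2 (end): buf='MAQ' cursor=3
After op 3 (home): buf='MAQ' cursor=0
After op 4 (select(2,3) replace("WWL")): buf='MAWWL' cursor=5
After op 5 (home): buf='MAWWL' cursor=0
After op 6 (backspace): buf='MAWWL' cursor=0
After op 7 (delete): buf='AWWL' cursor=0
After op 8 (right): buf='AWWL' cursor=1
After op 9 (left): buf='AWWL' cursor=0
After op 10 (end): buf='AWWL' cursor=4
After op 11 (insert('W')): buf='AWWLW' cursor=5
After op 12 (end): buf='AWWLW' cursor=5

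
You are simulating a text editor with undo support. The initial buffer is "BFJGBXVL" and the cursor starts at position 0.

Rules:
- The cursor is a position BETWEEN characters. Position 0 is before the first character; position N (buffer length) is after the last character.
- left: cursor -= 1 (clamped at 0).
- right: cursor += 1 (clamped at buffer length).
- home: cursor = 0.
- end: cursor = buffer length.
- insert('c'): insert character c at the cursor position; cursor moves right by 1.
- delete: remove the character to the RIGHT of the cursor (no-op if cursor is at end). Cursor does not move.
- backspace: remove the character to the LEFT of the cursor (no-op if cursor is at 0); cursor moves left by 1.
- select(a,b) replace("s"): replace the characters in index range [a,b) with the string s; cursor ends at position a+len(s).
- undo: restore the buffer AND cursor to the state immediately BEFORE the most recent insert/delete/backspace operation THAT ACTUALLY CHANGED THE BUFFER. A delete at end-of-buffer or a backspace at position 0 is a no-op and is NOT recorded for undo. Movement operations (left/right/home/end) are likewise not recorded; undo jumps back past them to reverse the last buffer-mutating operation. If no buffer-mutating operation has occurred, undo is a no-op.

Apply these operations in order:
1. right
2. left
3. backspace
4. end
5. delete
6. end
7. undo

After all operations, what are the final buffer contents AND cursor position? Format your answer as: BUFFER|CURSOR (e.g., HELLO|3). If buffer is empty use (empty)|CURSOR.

After op 1 (right): buf='BFJGBXVL' cursor=1
After op 2 (left): buf='BFJGBXVL' cursor=0
After op 3 (backspace): buf='BFJGBXVL' cursor=0
After op 4 (end): buf='BFJGBXVL' cursor=8
After op 5 (delete): buf='BFJGBXVL' cursor=8
After op 6 (end): buf='BFJGBXVL' cursor=8
After op 7 (undo): buf='BFJGBXVL' cursor=8

Answer: BFJGBXVL|8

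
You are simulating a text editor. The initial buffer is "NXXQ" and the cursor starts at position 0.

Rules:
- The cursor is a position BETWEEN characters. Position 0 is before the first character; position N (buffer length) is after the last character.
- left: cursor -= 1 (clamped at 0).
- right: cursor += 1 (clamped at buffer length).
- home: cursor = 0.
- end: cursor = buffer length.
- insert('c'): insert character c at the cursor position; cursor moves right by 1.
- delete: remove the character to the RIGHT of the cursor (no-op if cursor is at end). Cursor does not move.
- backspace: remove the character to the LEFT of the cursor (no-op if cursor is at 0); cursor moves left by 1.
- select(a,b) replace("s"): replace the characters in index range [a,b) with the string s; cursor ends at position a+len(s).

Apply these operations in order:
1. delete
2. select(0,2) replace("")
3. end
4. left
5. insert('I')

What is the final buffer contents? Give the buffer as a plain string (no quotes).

After op 1 (delete): buf='XXQ' cursor=0
After op 2 (select(0,2) replace("")): buf='Q' cursor=0
After op 3 (end): buf='Q' cursor=1
After op 4 (left): buf='Q' cursor=0
After op 5 (insert('I')): buf='IQ' cursor=1

Answer: IQ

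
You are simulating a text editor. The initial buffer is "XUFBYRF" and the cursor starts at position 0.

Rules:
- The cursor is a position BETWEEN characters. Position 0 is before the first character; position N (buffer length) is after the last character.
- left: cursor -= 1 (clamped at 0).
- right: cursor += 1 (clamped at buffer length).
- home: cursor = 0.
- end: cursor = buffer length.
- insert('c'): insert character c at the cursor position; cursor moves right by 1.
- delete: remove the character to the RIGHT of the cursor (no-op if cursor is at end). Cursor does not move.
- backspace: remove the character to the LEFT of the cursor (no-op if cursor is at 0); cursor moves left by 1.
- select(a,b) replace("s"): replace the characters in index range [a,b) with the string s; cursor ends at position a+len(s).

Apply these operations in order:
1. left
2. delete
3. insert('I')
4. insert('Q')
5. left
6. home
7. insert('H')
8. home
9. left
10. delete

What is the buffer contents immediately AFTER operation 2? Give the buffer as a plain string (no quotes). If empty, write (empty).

After op 1 (left): buf='XUFBYRF' cursor=0
After op 2 (delete): buf='UFBYRF' cursor=0

Answer: UFBYRF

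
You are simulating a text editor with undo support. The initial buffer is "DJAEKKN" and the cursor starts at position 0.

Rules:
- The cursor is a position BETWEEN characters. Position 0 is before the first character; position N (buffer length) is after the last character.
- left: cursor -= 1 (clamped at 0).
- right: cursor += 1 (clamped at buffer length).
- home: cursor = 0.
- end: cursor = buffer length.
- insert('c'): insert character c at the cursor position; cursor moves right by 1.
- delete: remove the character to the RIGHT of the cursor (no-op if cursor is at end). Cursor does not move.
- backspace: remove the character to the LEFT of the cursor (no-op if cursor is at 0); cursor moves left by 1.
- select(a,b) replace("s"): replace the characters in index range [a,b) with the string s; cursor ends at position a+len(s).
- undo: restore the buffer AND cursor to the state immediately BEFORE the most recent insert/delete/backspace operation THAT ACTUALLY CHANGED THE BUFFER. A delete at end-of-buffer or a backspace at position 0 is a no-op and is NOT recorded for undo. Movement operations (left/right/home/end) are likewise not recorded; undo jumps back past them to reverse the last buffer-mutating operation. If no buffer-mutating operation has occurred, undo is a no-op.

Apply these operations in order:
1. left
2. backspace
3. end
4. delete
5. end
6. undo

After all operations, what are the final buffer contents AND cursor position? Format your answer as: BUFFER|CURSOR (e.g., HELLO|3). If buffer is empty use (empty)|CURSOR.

Answer: DJAEKKN|7

Derivation:
After op 1 (left): buf='DJAEKKN' cursor=0
After op 2 (backspace): buf='DJAEKKN' cursor=0
After op 3 (end): buf='DJAEKKN' cursor=7
After op 4 (delete): buf='DJAEKKN' cursor=7
After op 5 (end): buf='DJAEKKN' cursor=7
After op 6 (undo): buf='DJAEKKN' cursor=7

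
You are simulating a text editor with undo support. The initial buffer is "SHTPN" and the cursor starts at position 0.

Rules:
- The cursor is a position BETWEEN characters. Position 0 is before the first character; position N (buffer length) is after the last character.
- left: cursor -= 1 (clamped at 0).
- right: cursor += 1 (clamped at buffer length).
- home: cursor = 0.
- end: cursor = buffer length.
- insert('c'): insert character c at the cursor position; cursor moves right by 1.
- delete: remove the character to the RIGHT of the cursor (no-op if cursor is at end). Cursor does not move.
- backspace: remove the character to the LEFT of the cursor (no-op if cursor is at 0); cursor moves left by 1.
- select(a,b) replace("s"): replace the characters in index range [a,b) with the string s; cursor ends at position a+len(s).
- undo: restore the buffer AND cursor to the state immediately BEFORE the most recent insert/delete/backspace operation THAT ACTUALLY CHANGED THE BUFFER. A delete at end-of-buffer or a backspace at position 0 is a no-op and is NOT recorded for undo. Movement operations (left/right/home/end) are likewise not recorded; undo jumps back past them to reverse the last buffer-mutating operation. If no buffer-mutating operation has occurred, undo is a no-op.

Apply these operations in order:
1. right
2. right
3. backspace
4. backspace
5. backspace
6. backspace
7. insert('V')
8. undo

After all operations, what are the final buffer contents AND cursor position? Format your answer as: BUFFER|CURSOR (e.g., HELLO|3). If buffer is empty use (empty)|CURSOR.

After op 1 (right): buf='SHTPN' cursor=1
After op 2 (right): buf='SHTPN' cursor=2
After op 3 (backspace): buf='STPN' cursor=1
After op 4 (backspace): buf='TPN' cursor=0
After op 5 (backspace): buf='TPN' cursor=0
After op 6 (backspace): buf='TPN' cursor=0
After op 7 (insert('V')): buf='VTPN' cursor=1
After op 8 (undo): buf='TPN' cursor=0

Answer: TPN|0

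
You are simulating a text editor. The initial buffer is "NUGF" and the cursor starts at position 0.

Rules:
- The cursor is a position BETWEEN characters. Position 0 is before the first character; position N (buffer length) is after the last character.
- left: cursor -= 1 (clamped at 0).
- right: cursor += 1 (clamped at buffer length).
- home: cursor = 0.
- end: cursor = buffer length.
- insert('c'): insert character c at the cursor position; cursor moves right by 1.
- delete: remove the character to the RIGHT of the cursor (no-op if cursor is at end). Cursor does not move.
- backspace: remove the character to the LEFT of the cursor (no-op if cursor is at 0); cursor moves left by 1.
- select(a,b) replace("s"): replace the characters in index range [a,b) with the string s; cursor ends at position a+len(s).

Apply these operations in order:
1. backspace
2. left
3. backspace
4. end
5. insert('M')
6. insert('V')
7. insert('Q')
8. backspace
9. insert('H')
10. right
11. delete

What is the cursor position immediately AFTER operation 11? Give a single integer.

Answer: 7

Derivation:
After op 1 (backspace): buf='NUGF' cursor=0
After op 2 (left): buf='NUGF' cursor=0
After op 3 (backspace): buf='NUGF' cursor=0
After op 4 (end): buf='NUGF' cursor=4
After op 5 (insert('M')): buf='NUGFM' cursor=5
After op 6 (insert('V')): buf='NUGFMV' cursor=6
After op 7 (insert('Q')): buf='NUGFMVQ' cursor=7
After op 8 (backspace): buf='NUGFMV' cursor=6
After op 9 (insert('H')): buf='NUGFMVH' cursor=7
After op 10 (right): buf='NUGFMVH' cursor=7
After op 11 (delete): buf='NUGFMVH' cursor=7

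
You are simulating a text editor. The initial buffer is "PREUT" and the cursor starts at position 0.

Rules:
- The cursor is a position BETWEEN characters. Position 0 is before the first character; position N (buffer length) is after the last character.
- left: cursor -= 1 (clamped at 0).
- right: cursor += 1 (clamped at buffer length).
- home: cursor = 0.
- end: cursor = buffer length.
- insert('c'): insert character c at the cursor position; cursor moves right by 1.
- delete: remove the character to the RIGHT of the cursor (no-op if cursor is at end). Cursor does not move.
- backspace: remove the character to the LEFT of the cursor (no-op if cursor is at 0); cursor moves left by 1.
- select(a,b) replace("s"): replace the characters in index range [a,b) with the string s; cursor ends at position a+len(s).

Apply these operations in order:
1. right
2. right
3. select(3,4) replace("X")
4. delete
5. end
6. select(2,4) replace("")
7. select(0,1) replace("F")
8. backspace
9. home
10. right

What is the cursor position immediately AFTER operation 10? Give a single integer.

After op 1 (right): buf='PREUT' cursor=1
After op 2 (right): buf='PREUT' cursor=2
After op 3 (select(3,4) replace("X")): buf='PREXT' cursor=4
After op 4 (delete): buf='PREX' cursor=4
After op 5 (end): buf='PREX' cursor=4
After op 6 (select(2,4) replace("")): buf='PR' cursor=2
After op 7 (select(0,1) replace("F")): buf='FR' cursor=1
After op 8 (backspace): buf='R' cursor=0
After op 9 (home): buf='R' cursor=0
After op 10 (right): buf='R' cursor=1

Answer: 1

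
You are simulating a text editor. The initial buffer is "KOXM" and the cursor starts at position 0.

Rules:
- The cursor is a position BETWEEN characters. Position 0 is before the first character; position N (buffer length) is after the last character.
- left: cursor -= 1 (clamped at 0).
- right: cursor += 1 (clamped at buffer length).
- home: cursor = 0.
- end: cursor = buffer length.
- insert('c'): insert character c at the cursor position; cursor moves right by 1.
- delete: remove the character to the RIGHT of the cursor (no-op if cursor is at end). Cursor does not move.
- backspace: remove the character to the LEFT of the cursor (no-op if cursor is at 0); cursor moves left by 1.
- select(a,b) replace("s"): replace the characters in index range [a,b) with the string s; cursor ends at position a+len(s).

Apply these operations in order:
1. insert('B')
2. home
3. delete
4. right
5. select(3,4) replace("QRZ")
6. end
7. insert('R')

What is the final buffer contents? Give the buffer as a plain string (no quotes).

After op 1 (insert('B')): buf='BKOXM' cursor=1
After op 2 (home): buf='BKOXM' cursor=0
After op 3 (delete): buf='KOXM' cursor=0
After op 4 (right): buf='KOXM' cursor=1
After op 5 (select(3,4) replace("QRZ")): buf='KOXQRZ' cursor=6
After op 6 (end): buf='KOXQRZ' cursor=6
After op 7 (insert('R')): buf='KOXQRZR' cursor=7

Answer: KOXQRZR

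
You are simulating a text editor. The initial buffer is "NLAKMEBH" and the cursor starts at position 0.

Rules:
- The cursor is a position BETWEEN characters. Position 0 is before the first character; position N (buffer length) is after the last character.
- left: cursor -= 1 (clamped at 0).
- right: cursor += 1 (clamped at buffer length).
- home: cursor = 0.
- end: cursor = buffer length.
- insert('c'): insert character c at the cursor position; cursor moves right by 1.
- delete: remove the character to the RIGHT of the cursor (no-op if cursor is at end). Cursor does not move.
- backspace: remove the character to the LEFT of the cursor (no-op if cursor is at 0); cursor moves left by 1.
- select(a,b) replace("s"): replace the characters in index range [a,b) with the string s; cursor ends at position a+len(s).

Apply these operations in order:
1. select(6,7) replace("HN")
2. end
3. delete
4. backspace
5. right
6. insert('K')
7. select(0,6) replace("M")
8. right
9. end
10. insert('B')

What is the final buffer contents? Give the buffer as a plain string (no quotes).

Answer: MHNKB

Derivation:
After op 1 (select(6,7) replace("HN")): buf='NLAKMEHNH' cursor=8
After op 2 (end): buf='NLAKMEHNH' cursor=9
After op 3 (delete): buf='NLAKMEHNH' cursor=9
After op 4 (backspace): buf='NLAKMEHN' cursor=8
After op 5 (right): buf='NLAKMEHN' cursor=8
After op 6 (insert('K')): buf='NLAKMEHNK' cursor=9
After op 7 (select(0,6) replace("M")): buf='MHNK' cursor=1
After op 8 (right): buf='MHNK' cursor=2
After op 9 (end): buf='MHNK' cursor=4
After op 10 (insert('B')): buf='MHNKB' cursor=5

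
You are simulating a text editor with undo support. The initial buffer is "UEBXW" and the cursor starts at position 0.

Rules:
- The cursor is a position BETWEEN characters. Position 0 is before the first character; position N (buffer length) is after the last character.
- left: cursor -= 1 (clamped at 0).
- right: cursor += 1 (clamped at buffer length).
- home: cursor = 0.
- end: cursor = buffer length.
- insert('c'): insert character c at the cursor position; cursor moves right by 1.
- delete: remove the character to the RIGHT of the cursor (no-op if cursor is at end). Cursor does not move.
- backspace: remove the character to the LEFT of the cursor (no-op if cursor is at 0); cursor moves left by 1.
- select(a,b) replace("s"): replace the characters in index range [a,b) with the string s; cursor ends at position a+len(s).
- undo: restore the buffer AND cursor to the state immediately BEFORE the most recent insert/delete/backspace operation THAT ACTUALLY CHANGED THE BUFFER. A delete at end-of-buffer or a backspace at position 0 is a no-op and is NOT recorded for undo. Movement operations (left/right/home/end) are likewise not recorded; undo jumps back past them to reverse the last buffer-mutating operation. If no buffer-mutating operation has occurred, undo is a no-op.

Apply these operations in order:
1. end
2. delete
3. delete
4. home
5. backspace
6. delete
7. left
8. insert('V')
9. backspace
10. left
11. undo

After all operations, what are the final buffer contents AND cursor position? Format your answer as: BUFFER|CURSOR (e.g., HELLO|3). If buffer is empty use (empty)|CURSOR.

After op 1 (end): buf='UEBXW' cursor=5
After op 2 (delete): buf='UEBXW' cursor=5
After op 3 (delete): buf='UEBXW' cursor=5
After op 4 (home): buf='UEBXW' cursor=0
After op 5 (backspace): buf='UEBXW' cursor=0
After op 6 (delete): buf='EBXW' cursor=0
After op 7 (left): buf='EBXW' cursor=0
After op 8 (insert('V')): buf='VEBXW' cursor=1
After op 9 (backspace): buf='EBXW' cursor=0
After op 10 (left): buf='EBXW' cursor=0
After op 11 (undo): buf='VEBXW' cursor=1

Answer: VEBXW|1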